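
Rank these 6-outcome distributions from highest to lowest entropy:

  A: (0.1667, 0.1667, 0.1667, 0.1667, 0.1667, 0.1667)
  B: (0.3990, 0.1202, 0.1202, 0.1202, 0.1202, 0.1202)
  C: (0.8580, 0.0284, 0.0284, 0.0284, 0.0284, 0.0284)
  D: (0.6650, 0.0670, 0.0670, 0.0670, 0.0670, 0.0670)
A > B > D > C

Key insight: Entropy is maximized by uniform distributions and minimized by concentrated distributions.

Entropies:
  H(A) = 2.5850 bits
  H(B) = 2.3658 bits
  H(C) = 0.9192 bits
  H(D) = 1.6978 bits

Ranking: A > B > D > C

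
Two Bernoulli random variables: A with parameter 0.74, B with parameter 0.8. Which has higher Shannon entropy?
A

For binary distributions, entropy is maximized at p=0.5 and decreases as p moves toward 0 or 1.

H(A) = H(0.74) = 0.8267 bits
H(B) = H(0.8) = 0.7219 bits

Distribution A (p=0.74) is closer to uniform (p=0.5), so it has higher entropy.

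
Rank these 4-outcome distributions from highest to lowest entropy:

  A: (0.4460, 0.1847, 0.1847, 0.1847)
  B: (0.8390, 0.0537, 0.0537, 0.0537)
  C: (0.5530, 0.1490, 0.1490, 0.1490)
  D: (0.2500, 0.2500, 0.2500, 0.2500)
D > A > C > B

Key insight: Entropy is maximized by uniform distributions and minimized by concentrated distributions.

Entropies:
  H(A) = 1.8696 bits
  H(B) = 0.8919 bits
  H(C) = 1.7004 bits
  H(D) = 2.0000 bits

Ranking: D > A > C > B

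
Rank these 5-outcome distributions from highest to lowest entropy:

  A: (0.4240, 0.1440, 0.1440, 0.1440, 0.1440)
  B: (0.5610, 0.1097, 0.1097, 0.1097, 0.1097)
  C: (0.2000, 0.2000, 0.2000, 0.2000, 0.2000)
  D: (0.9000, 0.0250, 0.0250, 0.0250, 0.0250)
C > A > B > D

Key insight: Entropy is maximized by uniform distributions and minimized by concentrated distributions.

Entropies:
  H(A) = 2.1353 bits
  H(B) = 1.8672 bits
  H(C) = 2.3219 bits
  H(D) = 0.6690 bits

Ranking: C > A > B > D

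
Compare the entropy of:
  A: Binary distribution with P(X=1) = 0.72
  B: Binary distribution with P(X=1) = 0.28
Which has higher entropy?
Equal

For binary distributions, entropy is maximized at p=0.5 and decreases as p moves toward 0 or 1.

H(A) = H(0.72) = 0.8555 bits
H(B) = H(0.28) = 0.8555 bits

Both distributions are equally far from uniform (|0.72-0.5| = |0.28-0.5|), so they have the same entropy.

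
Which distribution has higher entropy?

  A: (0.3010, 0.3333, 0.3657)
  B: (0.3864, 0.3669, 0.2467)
A

Both distributions are close to uniform, making this a harder comparison.

H(A) = 1.5804 bits
H(B) = 1.5589 bits

The distribution closer to uniform has higher entropy.
Answer: A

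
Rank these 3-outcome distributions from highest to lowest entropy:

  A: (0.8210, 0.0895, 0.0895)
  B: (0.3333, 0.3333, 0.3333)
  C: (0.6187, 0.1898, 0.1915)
B > C > A

Key insight: Entropy is maximized by uniform distributions and minimized by concentrated distributions.

- Uniform distributions have maximum entropy log₂(3) = 1.5850 bits
- The more "peaked" or concentrated a distribution, the lower its entropy

Entropies:
  H(A) = 0.8569 bits
  H(B) = 1.5850 bits
  H(C) = 1.3402 bits

Ranking: B > C > A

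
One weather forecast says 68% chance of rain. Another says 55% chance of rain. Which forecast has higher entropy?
55% forecast

Treat each forecast as a Bernoulli distribution. Binary entropy is maximized at p=0.5 and falls off symmetrically toward 0 or 1. The 55% forecast is closer to 50%, so it is more uncertain. H(68%) ≈ 0.904 bits, H(55%) ≈ 0.993 bits.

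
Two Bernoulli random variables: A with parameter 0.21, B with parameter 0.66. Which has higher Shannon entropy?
B

For binary distributions, entropy is maximized at p=0.5 and decreases as p moves toward 0 or 1.

H(A) = H(0.21) = 0.7415 bits
H(B) = H(0.66) = 0.9248 bits

Distribution B (p=0.66) is closer to uniform (p=0.5), so it has higher entropy.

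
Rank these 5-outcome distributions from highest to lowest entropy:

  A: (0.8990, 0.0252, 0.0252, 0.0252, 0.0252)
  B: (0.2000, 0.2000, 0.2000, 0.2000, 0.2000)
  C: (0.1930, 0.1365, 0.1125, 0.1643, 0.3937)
B > C > A

Key insight: Entropy is maximized by uniform distributions and minimized by concentrated distributions.

- Uniform distributions have maximum entropy log₂(5) = 2.3219 bits
- The more "peaked" or concentrated a distribution, the lower its entropy

Entropies:
  H(A) = 0.6742 bits
  H(B) = 2.3219 bits
  H(C) = 2.1623 bits

Ranking: B > C > A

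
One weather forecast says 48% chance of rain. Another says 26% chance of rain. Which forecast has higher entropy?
48% forecast

Treat each forecast as a Bernoulli distribution. Binary entropy is maximized at p=0.5 and falls off symmetrically toward 0 or 1. The 48% forecast is closer to 50%, so it is more uncertain. H(48%) ≈ 0.999 bits, H(26%) ≈ 0.827 bits.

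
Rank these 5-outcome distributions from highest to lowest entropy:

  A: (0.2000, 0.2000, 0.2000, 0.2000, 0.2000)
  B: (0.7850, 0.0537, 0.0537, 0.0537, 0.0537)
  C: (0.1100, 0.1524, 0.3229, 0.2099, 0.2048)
A > C > B

Key insight: Entropy is maximized by uniform distributions and minimized by concentrated distributions.

- Uniform distributions have maximum entropy log₂(5) = 2.3219 bits
- The more "peaked" or concentrated a distribution, the lower its entropy

Entropies:
  H(A) = 2.3219 bits
  H(B) = 1.1809 bits
  H(C) = 2.2317 bits

Ranking: A > C > B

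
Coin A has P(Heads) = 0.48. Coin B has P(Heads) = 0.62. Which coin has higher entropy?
A

For binary distributions, entropy is maximized at p=0.5 and decreases as p moves toward 0 or 1.

H(A) = H(0.48) = 0.9988 bits
H(B) = H(0.62) = 0.9580 bits

Distribution A (p=0.48) is closer to uniform (p=0.5), so it has higher entropy.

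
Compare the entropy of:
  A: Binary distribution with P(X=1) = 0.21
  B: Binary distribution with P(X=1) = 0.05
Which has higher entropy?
A

For binary distributions, entropy is maximized at p=0.5 and decreases as p moves toward 0 or 1.

H(A) = H(0.21) = 0.7415 bits
H(B) = H(0.05) = 0.2864 bits

Distribution A (p=0.21) is closer to uniform (p=0.5), so it has higher entropy.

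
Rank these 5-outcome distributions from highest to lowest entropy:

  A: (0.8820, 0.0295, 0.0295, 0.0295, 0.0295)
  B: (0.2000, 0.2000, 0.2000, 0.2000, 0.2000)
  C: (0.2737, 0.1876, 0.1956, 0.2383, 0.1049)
B > C > A

Key insight: Entropy is maximized by uniform distributions and minimized by concentrated distributions.

- Uniform distributions have maximum entropy log₂(5) = 2.3219 bits
- The more "peaked" or concentrated a distribution, the lower its entropy

Entropies:
  H(A) = 0.7596 bits
  H(B) = 2.3219 bits
  H(C) = 2.2592 bits

Ranking: B > C > A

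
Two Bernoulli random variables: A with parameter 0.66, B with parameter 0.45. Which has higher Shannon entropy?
B

For binary distributions, entropy is maximized at p=0.5 and decreases as p moves toward 0 or 1.

H(A) = H(0.66) = 0.9248 bits
H(B) = H(0.45) = 0.9928 bits

Distribution B (p=0.45) is closer to uniform (p=0.5), so it has higher entropy.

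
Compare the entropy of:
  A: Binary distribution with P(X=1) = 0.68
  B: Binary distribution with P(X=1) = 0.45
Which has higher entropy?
B

For binary distributions, entropy is maximized at p=0.5 and decreases as p moves toward 0 or 1.

H(A) = H(0.68) = 0.9044 bits
H(B) = H(0.45) = 0.9928 bits

Distribution B (p=0.45) is closer to uniform (p=0.5), so it has higher entropy.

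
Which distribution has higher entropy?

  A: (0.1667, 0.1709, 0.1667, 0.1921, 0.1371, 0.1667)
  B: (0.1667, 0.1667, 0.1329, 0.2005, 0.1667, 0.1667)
A

Both distributions are close to uniform, making this a harder comparison.

H(A) = 2.5782 bits
H(B) = 2.5750 bits

The distribution closer to uniform has higher entropy.
Answer: A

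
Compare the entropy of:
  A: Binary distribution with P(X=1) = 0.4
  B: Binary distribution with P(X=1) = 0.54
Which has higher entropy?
B

For binary distributions, entropy is maximized at p=0.5 and decreases as p moves toward 0 or 1.

H(A) = H(0.4) = 0.9710 bits
H(B) = H(0.54) = 0.9954 bits

Distribution B (p=0.54) is closer to uniform (p=0.5), so it has higher entropy.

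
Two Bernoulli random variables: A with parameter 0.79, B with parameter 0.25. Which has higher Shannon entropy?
B

For binary distributions, entropy is maximized at p=0.5 and decreases as p moves toward 0 or 1.

H(A) = H(0.79) = 0.7415 bits
H(B) = H(0.25) = 0.8113 bits

Distribution B (p=0.25) is closer to uniform (p=0.5), so it has higher entropy.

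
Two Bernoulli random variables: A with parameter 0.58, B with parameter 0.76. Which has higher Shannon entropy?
A

For binary distributions, entropy is maximized at p=0.5 and decreases as p moves toward 0 or 1.

H(A) = H(0.58) = 0.9815 bits
H(B) = H(0.76) = 0.7950 bits

Distribution A (p=0.58) is closer to uniform (p=0.5), so it has higher entropy.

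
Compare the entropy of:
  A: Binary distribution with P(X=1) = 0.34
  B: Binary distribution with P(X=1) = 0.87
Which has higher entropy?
A

For binary distributions, entropy is maximized at p=0.5 and decreases as p moves toward 0 or 1.

H(A) = H(0.34) = 0.9248 bits
H(B) = H(0.87) = 0.5574 bits

Distribution A (p=0.34) is closer to uniform (p=0.5), so it has higher entropy.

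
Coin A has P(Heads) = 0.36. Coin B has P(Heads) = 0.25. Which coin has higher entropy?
A

For binary distributions, entropy is maximized at p=0.5 and decreases as p moves toward 0 or 1.

H(A) = H(0.36) = 0.9427 bits
H(B) = H(0.25) = 0.8113 bits

Distribution A (p=0.36) is closer to uniform (p=0.5), so it has higher entropy.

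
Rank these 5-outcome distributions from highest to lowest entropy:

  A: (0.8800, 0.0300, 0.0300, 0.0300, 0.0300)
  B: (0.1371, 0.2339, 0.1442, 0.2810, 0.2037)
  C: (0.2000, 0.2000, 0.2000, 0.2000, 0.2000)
C > B > A

Key insight: Entropy is maximized by uniform distributions and minimized by concentrated distributions.

- Uniform distributions have maximum entropy log₂(5) = 2.3219 bits
- The more "peaked" or concentrated a distribution, the lower its entropy

Entropies:
  H(A) = 0.7694 bits
  H(B) = 2.2685 bits
  H(C) = 2.3219 bits

Ranking: C > B > A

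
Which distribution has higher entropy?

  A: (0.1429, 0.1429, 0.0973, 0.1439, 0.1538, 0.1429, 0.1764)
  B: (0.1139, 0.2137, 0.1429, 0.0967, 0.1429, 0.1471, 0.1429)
A

Both distributions are close to uniform, making this a harder comparison.

H(A) = 2.7897 bits
H(B) = 2.7686 bits

The distribution closer to uniform has higher entropy.
Answer: A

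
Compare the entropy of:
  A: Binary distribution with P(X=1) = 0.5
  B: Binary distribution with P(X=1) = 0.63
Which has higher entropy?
A

For binary distributions, entropy is maximized at p=0.5 and decreases as p moves toward 0 or 1.

H(A) = H(0.5) = 1.0000 bits
H(B) = H(0.63) = 0.9507 bits

Distribution A (p=0.5) is closer to uniform (p=0.5), so it has higher entropy.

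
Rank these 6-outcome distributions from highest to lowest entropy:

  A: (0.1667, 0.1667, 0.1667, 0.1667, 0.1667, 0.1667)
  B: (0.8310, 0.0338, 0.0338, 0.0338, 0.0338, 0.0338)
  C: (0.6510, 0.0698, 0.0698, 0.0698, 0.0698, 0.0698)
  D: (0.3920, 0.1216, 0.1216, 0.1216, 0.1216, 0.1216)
A > D > C > B

Key insight: Entropy is maximized by uniform distributions and minimized by concentrated distributions.

Entropies:
  H(A) = 2.5850 bits
  H(B) = 1.0478 bits
  H(C) = 1.7435 bits
  H(D) = 2.3778 bits

Ranking: A > D > C > B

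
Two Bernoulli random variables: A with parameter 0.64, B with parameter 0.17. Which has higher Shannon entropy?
A

For binary distributions, entropy is maximized at p=0.5 and decreases as p moves toward 0 or 1.

H(A) = H(0.64) = 0.9427 bits
H(B) = H(0.17) = 0.6577 bits

Distribution A (p=0.64) is closer to uniform (p=0.5), so it has higher entropy.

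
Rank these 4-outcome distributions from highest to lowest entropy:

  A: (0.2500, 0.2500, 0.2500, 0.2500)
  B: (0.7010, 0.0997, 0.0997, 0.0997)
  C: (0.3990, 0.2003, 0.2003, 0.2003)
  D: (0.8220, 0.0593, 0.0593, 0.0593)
A > C > B > D

Key insight: Entropy is maximized by uniform distributions and minimized by concentrated distributions.

Entropies:
  H(A) = 2.0000 bits
  H(B) = 1.3540 bits
  H(C) = 1.9229 bits
  H(D) = 0.9578 bits

Ranking: A > C > B > D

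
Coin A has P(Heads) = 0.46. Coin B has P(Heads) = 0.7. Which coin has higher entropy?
A

For binary distributions, entropy is maximized at p=0.5 and decreases as p moves toward 0 or 1.

H(A) = H(0.46) = 0.9954 bits
H(B) = H(0.7) = 0.8813 bits

Distribution A (p=0.46) is closer to uniform (p=0.5), so it has higher entropy.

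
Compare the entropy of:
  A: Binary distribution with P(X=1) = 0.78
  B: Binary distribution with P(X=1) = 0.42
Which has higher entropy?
B

For binary distributions, entropy is maximized at p=0.5 and decreases as p moves toward 0 or 1.

H(A) = H(0.78) = 0.7602 bits
H(B) = H(0.42) = 0.9815 bits

Distribution B (p=0.42) is closer to uniform (p=0.5), so it has higher entropy.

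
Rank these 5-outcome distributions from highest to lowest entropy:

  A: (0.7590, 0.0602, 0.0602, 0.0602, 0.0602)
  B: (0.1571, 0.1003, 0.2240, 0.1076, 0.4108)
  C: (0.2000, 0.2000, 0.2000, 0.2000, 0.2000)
C > B > A

Key insight: Entropy is maximized by uniform distributions and minimized by concentrated distributions.

- Uniform distributions have maximum entropy log₂(5) = 2.3219 bits
- The more "peaked" or concentrated a distribution, the lower its entropy

Entropies:
  H(A) = 1.2787 bits
  H(B) = 2.1093 bits
  H(C) = 2.3219 bits

Ranking: C > B > A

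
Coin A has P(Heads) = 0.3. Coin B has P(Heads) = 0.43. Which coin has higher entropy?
B

For binary distributions, entropy is maximized at p=0.5 and decreases as p moves toward 0 or 1.

H(A) = H(0.3) = 0.8813 bits
H(B) = H(0.43) = 0.9858 bits

Distribution B (p=0.43) is closer to uniform (p=0.5), so it has higher entropy.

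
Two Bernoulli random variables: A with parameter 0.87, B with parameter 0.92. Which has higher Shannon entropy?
A

For binary distributions, entropy is maximized at p=0.5 and decreases as p moves toward 0 or 1.

H(A) = H(0.87) = 0.5574 bits
H(B) = H(0.92) = 0.4022 bits

Distribution A (p=0.87) is closer to uniform (p=0.5), so it has higher entropy.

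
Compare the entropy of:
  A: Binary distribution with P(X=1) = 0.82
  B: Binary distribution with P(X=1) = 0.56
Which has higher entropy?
B

For binary distributions, entropy is maximized at p=0.5 and decreases as p moves toward 0 or 1.

H(A) = H(0.82) = 0.6801 bits
H(B) = H(0.56) = 0.9896 bits

Distribution B (p=0.56) is closer to uniform (p=0.5), so it has higher entropy.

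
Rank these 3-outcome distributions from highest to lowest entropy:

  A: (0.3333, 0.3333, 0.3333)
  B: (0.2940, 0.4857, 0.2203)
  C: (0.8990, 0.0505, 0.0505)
A > B > C

Key insight: Entropy is maximized by uniform distributions and minimized by concentrated distributions.

- Uniform distributions have maximum entropy log₂(3) = 1.5850 bits
- The more "peaked" or concentrated a distribution, the lower its entropy

Entropies:
  H(A) = 1.5850 bits
  H(B) = 1.5061 bits
  H(C) = 0.5732 bits

Ranking: A > B > C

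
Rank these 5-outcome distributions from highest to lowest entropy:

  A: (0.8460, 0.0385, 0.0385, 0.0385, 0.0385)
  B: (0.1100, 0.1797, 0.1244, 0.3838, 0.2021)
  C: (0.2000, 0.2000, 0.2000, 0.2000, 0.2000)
C > B > A

Key insight: Entropy is maximized by uniform distributions and minimized by concentrated distributions.

- Uniform distributions have maximum entropy log₂(5) = 2.3219 bits
- The more "peaked" or concentrated a distribution, the lower its entropy

Entropies:
  H(A) = 0.9278 bits
  H(B) = 2.1657 bits
  H(C) = 2.3219 bits

Ranking: C > B > A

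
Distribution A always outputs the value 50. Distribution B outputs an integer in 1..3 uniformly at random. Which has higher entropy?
B

A is deterministic, so H(A) = 0. B is uniform over 3 outcomes, so H(B) = log₂(3) = 1.585 bits. Any distribution with genuine randomness has higher entropy than a deterministic one.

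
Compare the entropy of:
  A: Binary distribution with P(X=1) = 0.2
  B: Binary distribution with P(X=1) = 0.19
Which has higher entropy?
A

For binary distributions, entropy is maximized at p=0.5 and decreases as p moves toward 0 or 1.

H(A) = H(0.2) = 0.7219 bits
H(B) = H(0.19) = 0.7015 bits

Distribution A (p=0.2) is closer to uniform (p=0.5), so it has higher entropy.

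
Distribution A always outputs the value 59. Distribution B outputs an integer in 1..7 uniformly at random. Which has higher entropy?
B

A is deterministic, so H(A) = 0. B is uniform over 7 outcomes, so H(B) = log₂(7) = 2.807 bits. Any distribution with genuine randomness has higher entropy than a deterministic one.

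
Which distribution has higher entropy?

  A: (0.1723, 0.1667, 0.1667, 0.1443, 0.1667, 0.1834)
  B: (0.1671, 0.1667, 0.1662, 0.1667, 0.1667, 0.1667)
B

Both distributions are close to uniform, making this a harder comparison.

H(A) = 2.5814 bits
H(B) = 2.5850 bits

The distribution closer to uniform has higher entropy.
Answer: B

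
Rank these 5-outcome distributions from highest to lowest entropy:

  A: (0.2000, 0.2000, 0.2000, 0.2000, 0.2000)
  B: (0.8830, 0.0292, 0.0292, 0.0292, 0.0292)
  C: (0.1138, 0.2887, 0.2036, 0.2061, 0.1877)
A > C > B

Key insight: Entropy is maximized by uniform distributions and minimized by concentrated distributions.

- Uniform distributions have maximum entropy log₂(5) = 2.3219 bits
- The more "peaked" or concentrated a distribution, the lower its entropy

Entropies:
  H(A) = 2.3219 bits
  H(B) = 0.7547 bits
  H(C) = 2.2645 bits

Ranking: A > C > B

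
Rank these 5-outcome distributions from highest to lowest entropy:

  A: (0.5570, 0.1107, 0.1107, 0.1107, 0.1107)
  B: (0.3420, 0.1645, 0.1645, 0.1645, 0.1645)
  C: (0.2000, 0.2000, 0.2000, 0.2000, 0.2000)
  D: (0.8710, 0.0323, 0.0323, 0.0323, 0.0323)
C > B > A > D

Key insight: Entropy is maximized by uniform distributions and minimized by concentrated distributions.

Entropies:
  H(A) = 1.8766 bits
  H(B) = 2.2427 bits
  H(C) = 2.3219 bits
  H(D) = 0.8127 bits

Ranking: C > B > A > D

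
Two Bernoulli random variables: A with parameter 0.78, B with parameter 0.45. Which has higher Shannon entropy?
B

For binary distributions, entropy is maximized at p=0.5 and decreases as p moves toward 0 or 1.

H(A) = H(0.78) = 0.7602 bits
H(B) = H(0.45) = 0.9928 bits

Distribution B (p=0.45) is closer to uniform (p=0.5), so it has higher entropy.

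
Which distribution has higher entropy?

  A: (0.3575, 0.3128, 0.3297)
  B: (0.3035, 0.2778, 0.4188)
A

Both distributions are close to uniform, making this a harder comparison.

H(A) = 1.5828 bits
H(B) = 1.5613 bits

The distribution closer to uniform has higher entropy.
Answer: A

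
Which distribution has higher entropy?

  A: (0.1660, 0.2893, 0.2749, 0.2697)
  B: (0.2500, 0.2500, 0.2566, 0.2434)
B

Both distributions are close to uniform, making this a harder comparison.

H(A) = 1.9698 bits
H(B) = 1.9997 bits

The distribution closer to uniform has higher entropy.
Answer: B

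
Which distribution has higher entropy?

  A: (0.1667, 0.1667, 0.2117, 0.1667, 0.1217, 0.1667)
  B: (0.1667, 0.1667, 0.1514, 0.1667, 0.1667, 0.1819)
B

Both distributions are close to uniform, making this a harder comparison.

H(A) = 2.5672 bits
H(B) = 2.5829 bits

The distribution closer to uniform has higher entropy.
Answer: B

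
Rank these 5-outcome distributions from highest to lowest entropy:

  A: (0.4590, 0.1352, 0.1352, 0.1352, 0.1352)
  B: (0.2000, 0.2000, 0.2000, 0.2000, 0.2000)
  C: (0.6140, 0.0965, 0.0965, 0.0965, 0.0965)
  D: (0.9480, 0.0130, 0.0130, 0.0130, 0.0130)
B > A > C > D

Key insight: Entropy is maximized by uniform distributions and minimized by concentrated distributions.

Entropies:
  H(A) = 2.0771 bits
  H(B) = 2.3219 bits
  H(C) = 1.7342 bits
  H(D) = 0.3988 bits

Ranking: B > A > C > D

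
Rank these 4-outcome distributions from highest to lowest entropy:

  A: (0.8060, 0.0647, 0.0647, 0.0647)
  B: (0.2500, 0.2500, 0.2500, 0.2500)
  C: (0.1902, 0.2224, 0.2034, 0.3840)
B > C > A

Key insight: Entropy is maximized by uniform distributions and minimized by concentrated distributions.

- Uniform distributions have maximum entropy log₂(4) = 2.0000 bits
- The more "peaked" or concentrated a distribution, the lower its entropy

Entropies:
  H(A) = 1.0172 bits
  H(B) = 2.0000 bits
  H(C) = 1.9354 bits

Ranking: B > C > A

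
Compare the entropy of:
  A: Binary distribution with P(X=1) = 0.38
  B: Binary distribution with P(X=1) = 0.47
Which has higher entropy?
B

For binary distributions, entropy is maximized at p=0.5 and decreases as p moves toward 0 or 1.

H(A) = H(0.38) = 0.9580 bits
H(B) = H(0.47) = 0.9974 bits

Distribution B (p=0.47) is closer to uniform (p=0.5), so it has higher entropy.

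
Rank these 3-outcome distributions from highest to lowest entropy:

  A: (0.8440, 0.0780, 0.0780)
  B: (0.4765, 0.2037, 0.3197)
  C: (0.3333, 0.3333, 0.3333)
C > B > A

Key insight: Entropy is maximized by uniform distributions and minimized by concentrated distributions.

- Uniform distributions have maximum entropy log₂(3) = 1.5850 bits
- The more "peaked" or concentrated a distribution, the lower its entropy

Entropies:
  H(A) = 0.7807 bits
  H(B) = 1.5032 bits
  H(C) = 1.5850 bits

Ranking: C > B > A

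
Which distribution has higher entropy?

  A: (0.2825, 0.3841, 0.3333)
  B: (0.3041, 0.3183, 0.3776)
B

Both distributions are close to uniform, making this a harder comparison.

H(A) = 1.5738 bits
H(B) = 1.5785 bits

The distribution closer to uniform has higher entropy.
Answer: B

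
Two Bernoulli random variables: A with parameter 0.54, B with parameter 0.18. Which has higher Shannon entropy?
A

For binary distributions, entropy is maximized at p=0.5 and decreases as p moves toward 0 or 1.

H(A) = H(0.54) = 0.9954 bits
H(B) = H(0.18) = 0.6801 bits

Distribution A (p=0.54) is closer to uniform (p=0.5), so it has higher entropy.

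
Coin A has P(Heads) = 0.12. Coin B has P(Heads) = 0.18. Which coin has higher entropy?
B

For binary distributions, entropy is maximized at p=0.5 and decreases as p moves toward 0 or 1.

H(A) = H(0.12) = 0.5294 bits
H(B) = H(0.18) = 0.6801 bits

Distribution B (p=0.18) is closer to uniform (p=0.5), so it has higher entropy.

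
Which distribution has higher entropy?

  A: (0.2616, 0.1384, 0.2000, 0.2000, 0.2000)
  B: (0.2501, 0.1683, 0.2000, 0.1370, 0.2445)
A

Both distributions are close to uniform, making this a harder comparison.

H(A) = 2.2941 bits
H(B) = 2.2870 bits

The distribution closer to uniform has higher entropy.
Answer: A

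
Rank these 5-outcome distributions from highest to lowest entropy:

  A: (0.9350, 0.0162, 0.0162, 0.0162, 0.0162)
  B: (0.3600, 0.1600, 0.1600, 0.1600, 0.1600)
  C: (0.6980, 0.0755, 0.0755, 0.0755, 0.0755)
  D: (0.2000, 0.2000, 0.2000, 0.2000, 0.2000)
D > B > C > A

Key insight: Entropy is maximized by uniform distributions and minimized by concentrated distributions.

Entropies:
  H(A) = 0.4770 bits
  H(B) = 2.2227 bits
  H(C) = 1.4877 bits
  H(D) = 2.3219 bits

Ranking: D > B > C > A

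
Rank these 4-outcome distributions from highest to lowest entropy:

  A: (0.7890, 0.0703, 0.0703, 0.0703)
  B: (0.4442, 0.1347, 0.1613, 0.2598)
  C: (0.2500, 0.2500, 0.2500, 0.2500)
C > B > A

Key insight: Entropy is maximized by uniform distributions and minimized by concentrated distributions.

- Uniform distributions have maximum entropy log₂(4) = 2.0000 bits
- The more "peaked" or concentrated a distribution, the lower its entropy

Entropies:
  H(A) = 1.0778 bits
  H(B) = 1.8394 bits
  H(C) = 2.0000 bits

Ranking: C > B > A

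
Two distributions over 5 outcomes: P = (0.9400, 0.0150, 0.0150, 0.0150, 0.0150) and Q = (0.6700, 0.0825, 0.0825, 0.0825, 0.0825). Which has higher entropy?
Q

P is highly concentrated on one outcome (94%), making it nearly deterministic. Q spreads its mass more evenly (max 67%). The more spread-out distribution has higher entropy: H(P) ≈ 0.447 bits, H(Q) ≈ 1.575 bits.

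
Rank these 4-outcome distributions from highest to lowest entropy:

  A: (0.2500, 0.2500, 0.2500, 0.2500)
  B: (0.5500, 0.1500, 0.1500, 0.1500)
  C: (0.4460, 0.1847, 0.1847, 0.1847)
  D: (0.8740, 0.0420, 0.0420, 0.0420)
A > C > B > D

Key insight: Entropy is maximized by uniform distributions and minimized by concentrated distributions.

Entropies:
  H(A) = 2.0000 bits
  H(B) = 1.7060 bits
  H(C) = 1.8696 bits
  H(D) = 0.7461 bits

Ranking: A > C > B > D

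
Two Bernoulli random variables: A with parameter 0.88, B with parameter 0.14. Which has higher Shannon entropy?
B

For binary distributions, entropy is maximized at p=0.5 and decreases as p moves toward 0 or 1.

H(A) = H(0.88) = 0.5294 bits
H(B) = H(0.14) = 0.5842 bits

Distribution B (p=0.14) is closer to uniform (p=0.5), so it has higher entropy.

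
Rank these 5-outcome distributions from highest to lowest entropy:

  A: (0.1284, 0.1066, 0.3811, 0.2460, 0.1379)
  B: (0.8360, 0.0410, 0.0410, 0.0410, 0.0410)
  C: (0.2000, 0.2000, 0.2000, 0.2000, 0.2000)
C > A > B

Key insight: Entropy is maximized by uniform distributions and minimized by concentrated distributions.

- Uniform distributions have maximum entropy log₂(5) = 2.3219 bits
- The more "peaked" or concentrated a distribution, the lower its entropy

Entropies:
  H(A) = 2.1469 bits
  H(B) = 0.9718 bits
  H(C) = 2.3219 bits

Ranking: C > A > B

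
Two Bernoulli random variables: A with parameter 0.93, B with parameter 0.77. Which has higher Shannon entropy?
B

For binary distributions, entropy is maximized at p=0.5 and decreases as p moves toward 0 or 1.

H(A) = H(0.93) = 0.3659 bits
H(B) = H(0.77) = 0.7780 bits

Distribution B (p=0.77) is closer to uniform (p=0.5), so it has higher entropy.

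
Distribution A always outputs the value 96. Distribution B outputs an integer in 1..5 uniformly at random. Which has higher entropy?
B

A is deterministic, so H(A) = 0. B is uniform over 5 outcomes, so H(B) = log₂(5) = 2.322 bits. Any distribution with genuine randomness has higher entropy than a deterministic one.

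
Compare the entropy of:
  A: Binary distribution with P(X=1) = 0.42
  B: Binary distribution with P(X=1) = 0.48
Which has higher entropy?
B

For binary distributions, entropy is maximized at p=0.5 and decreases as p moves toward 0 or 1.

H(A) = H(0.42) = 0.9815 bits
H(B) = H(0.48) = 0.9988 bits

Distribution B (p=0.48) is closer to uniform (p=0.5), so it has higher entropy.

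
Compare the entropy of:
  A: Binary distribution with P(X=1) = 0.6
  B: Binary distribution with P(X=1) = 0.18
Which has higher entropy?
A

For binary distributions, entropy is maximized at p=0.5 and decreases as p moves toward 0 or 1.

H(A) = H(0.6) = 0.9710 bits
H(B) = H(0.18) = 0.6801 bits

Distribution A (p=0.6) is closer to uniform (p=0.5), so it has higher entropy.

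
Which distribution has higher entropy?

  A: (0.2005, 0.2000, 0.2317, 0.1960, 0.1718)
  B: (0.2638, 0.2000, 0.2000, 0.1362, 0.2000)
A

Both distributions are close to uniform, making this a harder comparison.

H(A) = 2.3154 bits
H(B) = 2.2921 bits

The distribution closer to uniform has higher entropy.
Answer: A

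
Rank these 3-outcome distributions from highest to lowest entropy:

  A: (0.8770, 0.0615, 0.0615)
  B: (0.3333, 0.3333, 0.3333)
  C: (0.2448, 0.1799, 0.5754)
B > C > A

Key insight: Entropy is maximized by uniform distributions and minimized by concentrated distributions.

- Uniform distributions have maximum entropy log₂(3) = 1.5850 bits
- The more "peaked" or concentrated a distribution, the lower its entropy

Entropies:
  H(A) = 0.6609 bits
  H(B) = 1.5850 bits
  H(C) = 1.4010 bits

Ranking: B > C > A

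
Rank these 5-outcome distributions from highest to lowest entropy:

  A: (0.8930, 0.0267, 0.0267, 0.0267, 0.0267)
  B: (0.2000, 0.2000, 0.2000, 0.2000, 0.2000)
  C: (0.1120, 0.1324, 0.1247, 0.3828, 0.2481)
B > C > A

Key insight: Entropy is maximized by uniform distributions and minimized by concentrated distributions.

- Uniform distributions have maximum entropy log₂(5) = 2.3219 bits
- The more "peaked" or concentrated a distribution, the lower its entropy

Entropies:
  H(A) = 0.7048 bits
  H(B) = 2.3219 bits
  H(C) = 2.1438 bits

Ranking: B > C > A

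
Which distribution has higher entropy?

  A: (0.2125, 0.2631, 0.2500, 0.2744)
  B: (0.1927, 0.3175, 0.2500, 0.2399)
A

Both distributions are close to uniform, making this a harder comparison.

H(A) = 1.9936 bits
H(B) = 1.9773 bits

The distribution closer to uniform has higher entropy.
Answer: A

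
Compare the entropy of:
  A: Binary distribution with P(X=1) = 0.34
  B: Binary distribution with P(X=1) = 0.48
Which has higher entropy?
B

For binary distributions, entropy is maximized at p=0.5 and decreases as p moves toward 0 or 1.

H(A) = H(0.34) = 0.9248 bits
H(B) = H(0.48) = 0.9988 bits

Distribution B (p=0.48) is closer to uniform (p=0.5), so it has higher entropy.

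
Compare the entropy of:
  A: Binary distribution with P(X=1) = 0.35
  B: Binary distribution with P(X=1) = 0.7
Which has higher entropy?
A

For binary distributions, entropy is maximized at p=0.5 and decreases as p moves toward 0 or 1.

H(A) = H(0.35) = 0.9341 bits
H(B) = H(0.7) = 0.8813 bits

Distribution A (p=0.35) is closer to uniform (p=0.5), so it has higher entropy.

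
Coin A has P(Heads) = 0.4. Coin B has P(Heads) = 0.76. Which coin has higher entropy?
A

For binary distributions, entropy is maximized at p=0.5 and decreases as p moves toward 0 or 1.

H(A) = H(0.4) = 0.9710 bits
H(B) = H(0.76) = 0.7950 bits

Distribution A (p=0.4) is closer to uniform (p=0.5), so it has higher entropy.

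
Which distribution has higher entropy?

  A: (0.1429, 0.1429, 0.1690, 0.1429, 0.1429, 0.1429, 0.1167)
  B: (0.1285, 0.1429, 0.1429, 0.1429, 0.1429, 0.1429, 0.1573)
B

Both distributions are close to uniform, making this a harder comparison.

H(A) = 2.8004 bits
H(B) = 2.8053 bits

The distribution closer to uniform has higher entropy.
Answer: B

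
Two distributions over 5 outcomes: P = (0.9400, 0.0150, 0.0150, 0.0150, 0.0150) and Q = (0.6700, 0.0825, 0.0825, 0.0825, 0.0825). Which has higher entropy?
Q

P is highly concentrated on one outcome (94%), making it nearly deterministic. Q spreads its mass more evenly (max 67%). The more spread-out distribution has higher entropy: H(P) ≈ 0.447 bits, H(Q) ≈ 1.575 bits.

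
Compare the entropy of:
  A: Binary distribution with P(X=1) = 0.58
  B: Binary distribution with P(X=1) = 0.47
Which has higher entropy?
B

For binary distributions, entropy is maximized at p=0.5 and decreases as p moves toward 0 or 1.

H(A) = H(0.58) = 0.9815 bits
H(B) = H(0.47) = 0.9974 bits

Distribution B (p=0.47) is closer to uniform (p=0.5), so it has higher entropy.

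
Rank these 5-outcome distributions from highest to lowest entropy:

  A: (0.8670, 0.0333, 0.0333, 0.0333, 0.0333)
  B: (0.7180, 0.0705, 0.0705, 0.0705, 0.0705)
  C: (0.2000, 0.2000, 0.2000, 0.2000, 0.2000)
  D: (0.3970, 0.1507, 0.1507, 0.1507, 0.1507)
C > D > B > A

Key insight: Entropy is maximized by uniform distributions and minimized by concentrated distributions.

Entropies:
  H(A) = 0.8316 bits
  H(B) = 1.4222 bits
  H(C) = 2.3219 bits
  H(D) = 2.1752 bits

Ranking: C > D > B > A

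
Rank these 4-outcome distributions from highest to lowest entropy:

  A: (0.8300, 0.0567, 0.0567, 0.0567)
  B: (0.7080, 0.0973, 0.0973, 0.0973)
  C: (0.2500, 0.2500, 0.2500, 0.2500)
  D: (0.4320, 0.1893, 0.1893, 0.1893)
C > D > B > A

Key insight: Entropy is maximized by uniform distributions and minimized by concentrated distributions.

Entropies:
  H(A) = 0.9271 bits
  H(B) = 1.3341 bits
  H(C) = 2.0000 bits
  H(D) = 1.8869 bits

Ranking: C > D > B > A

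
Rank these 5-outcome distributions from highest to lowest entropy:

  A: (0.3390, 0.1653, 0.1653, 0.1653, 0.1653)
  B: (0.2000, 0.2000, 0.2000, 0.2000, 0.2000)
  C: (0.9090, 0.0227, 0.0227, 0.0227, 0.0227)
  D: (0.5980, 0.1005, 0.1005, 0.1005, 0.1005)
B > A > D > C

Key insight: Entropy is maximized by uniform distributions and minimized by concentrated distributions.

Entropies:
  H(A) = 2.2459 bits
  H(B) = 2.3219 bits
  H(C) = 0.6218 bits
  H(D) = 1.7761 bits

Ranking: B > A > D > C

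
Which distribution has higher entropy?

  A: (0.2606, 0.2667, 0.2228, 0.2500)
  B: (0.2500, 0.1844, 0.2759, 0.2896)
A

Both distributions are close to uniform, making this a harder comparison.

H(A) = 1.9967 bits
H(B) = 1.9802 bits

The distribution closer to uniform has higher entropy.
Answer: A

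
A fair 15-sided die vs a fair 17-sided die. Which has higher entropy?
17-sided die

Both are uniform distributions; for uniform over n outcomes, H = log₂(n). H(15-sided) = log₂(15) = 3.907 bits and H(17-sided) = log₂(17) = 4.087 bits. More outcomes in a uniform distribution means higher entropy.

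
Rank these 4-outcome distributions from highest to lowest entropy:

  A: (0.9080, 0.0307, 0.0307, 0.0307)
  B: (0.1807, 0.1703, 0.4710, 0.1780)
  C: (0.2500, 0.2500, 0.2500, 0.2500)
C > B > A

Key insight: Entropy is maximized by uniform distributions and minimized by concentrated distributions.

- Uniform distributions have maximum entropy log₂(4) = 2.0000 bits
- The more "peaked" or concentrated a distribution, the lower its entropy

Entropies:
  H(A) = 0.5889 bits
  H(B) = 1.8357 bits
  H(C) = 2.0000 bits

Ranking: C > B > A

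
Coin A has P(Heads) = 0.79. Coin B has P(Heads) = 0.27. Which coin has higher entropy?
B

For binary distributions, entropy is maximized at p=0.5 and decreases as p moves toward 0 or 1.

H(A) = H(0.79) = 0.7415 bits
H(B) = H(0.27) = 0.8415 bits

Distribution B (p=0.27) is closer to uniform (p=0.5), so it has higher entropy.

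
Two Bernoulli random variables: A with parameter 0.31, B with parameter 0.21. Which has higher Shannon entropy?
A

For binary distributions, entropy is maximized at p=0.5 and decreases as p moves toward 0 or 1.

H(A) = H(0.31) = 0.8932 bits
H(B) = H(0.21) = 0.7415 bits

Distribution A (p=0.31) is closer to uniform (p=0.5), so it has higher entropy.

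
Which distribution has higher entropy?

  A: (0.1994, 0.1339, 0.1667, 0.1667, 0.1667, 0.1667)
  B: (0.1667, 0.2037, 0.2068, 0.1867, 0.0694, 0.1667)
A

Both distributions are close to uniform, making this a harder comparison.

H(A) = 2.5756 bits
H(B) = 2.5186 bits

The distribution closer to uniform has higher entropy.
Answer: A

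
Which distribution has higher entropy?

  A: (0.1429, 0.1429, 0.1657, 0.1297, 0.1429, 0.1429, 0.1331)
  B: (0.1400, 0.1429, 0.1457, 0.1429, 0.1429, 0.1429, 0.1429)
B

Both distributions are close to uniform, making this a harder comparison.

H(A) = 2.8035 bits
H(B) = 2.8073 bits

The distribution closer to uniform has higher entropy.
Answer: B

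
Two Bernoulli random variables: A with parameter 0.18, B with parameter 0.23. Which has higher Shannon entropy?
B

For binary distributions, entropy is maximized at p=0.5 and decreases as p moves toward 0 or 1.

H(A) = H(0.18) = 0.6801 bits
H(B) = H(0.23) = 0.7780 bits

Distribution B (p=0.23) is closer to uniform (p=0.5), so it has higher entropy.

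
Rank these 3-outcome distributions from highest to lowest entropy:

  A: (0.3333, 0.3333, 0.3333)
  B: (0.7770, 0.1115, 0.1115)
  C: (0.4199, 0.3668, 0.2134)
A > C > B

Key insight: Entropy is maximized by uniform distributions and minimized by concentrated distributions.

- Uniform distributions have maximum entropy log₂(3) = 1.5850 bits
- The more "peaked" or concentrated a distribution, the lower its entropy

Entropies:
  H(A) = 1.5850 bits
  H(B) = 0.9886 bits
  H(C) = 1.5319 bits

Ranking: A > C > B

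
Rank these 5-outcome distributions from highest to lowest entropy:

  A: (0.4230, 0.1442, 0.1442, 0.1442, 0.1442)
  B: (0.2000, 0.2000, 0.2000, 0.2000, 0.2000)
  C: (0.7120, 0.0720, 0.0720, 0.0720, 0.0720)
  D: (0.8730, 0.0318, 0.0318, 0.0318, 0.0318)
B > A > C > D

Key insight: Entropy is maximized by uniform distributions and minimized by concentrated distributions.

Entropies:
  H(A) = 2.1368 bits
  H(B) = 2.3219 bits
  H(C) = 1.4421 bits
  H(D) = 0.8032 bits

Ranking: B > A > C > D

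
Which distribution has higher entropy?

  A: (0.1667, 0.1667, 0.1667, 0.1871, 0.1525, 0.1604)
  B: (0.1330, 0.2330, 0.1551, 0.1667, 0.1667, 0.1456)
A

Both distributions are close to uniform, making this a harder comparison.

H(A) = 2.5822 bits
H(B) = 2.5601 bits

The distribution closer to uniform has higher entropy.
Answer: A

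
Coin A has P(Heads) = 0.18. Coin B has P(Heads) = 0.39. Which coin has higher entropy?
B

For binary distributions, entropy is maximized at p=0.5 and decreases as p moves toward 0 or 1.

H(A) = H(0.18) = 0.6801 bits
H(B) = H(0.39) = 0.9648 bits

Distribution B (p=0.39) is closer to uniform (p=0.5), so it has higher entropy.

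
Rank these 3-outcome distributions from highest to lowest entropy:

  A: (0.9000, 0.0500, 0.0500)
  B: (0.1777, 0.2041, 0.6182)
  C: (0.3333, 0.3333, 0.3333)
C > B > A

Key insight: Entropy is maximized by uniform distributions and minimized by concentrated distributions.

- Uniform distributions have maximum entropy log₂(3) = 1.5850 bits
- The more "peaked" or concentrated a distribution, the lower its entropy

Entropies:
  H(A) = 0.5690 bits
  H(B) = 1.3398 bits
  H(C) = 1.5850 bits

Ranking: C > B > A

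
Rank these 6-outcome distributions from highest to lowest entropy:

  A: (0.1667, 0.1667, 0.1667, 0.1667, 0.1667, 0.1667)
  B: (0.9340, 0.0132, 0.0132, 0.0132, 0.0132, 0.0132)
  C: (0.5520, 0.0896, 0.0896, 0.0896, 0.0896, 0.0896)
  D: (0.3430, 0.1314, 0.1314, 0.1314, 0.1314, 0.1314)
A > D > C > B

Key insight: Entropy is maximized by uniform distributions and minimized by concentrated distributions.

Entropies:
  H(A) = 2.5850 bits
  H(B) = 0.5041 bits
  H(C) = 2.0324 bits
  H(D) = 2.4532 bits

Ranking: A > D > C > B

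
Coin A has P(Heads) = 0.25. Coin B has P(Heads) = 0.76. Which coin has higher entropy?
A

For binary distributions, entropy is maximized at p=0.5 and decreases as p moves toward 0 or 1.

H(A) = H(0.25) = 0.8113 bits
H(B) = H(0.76) = 0.7950 bits

Distribution A (p=0.25) is closer to uniform (p=0.5), so it has higher entropy.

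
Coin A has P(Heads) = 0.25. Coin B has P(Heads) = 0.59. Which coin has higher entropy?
B

For binary distributions, entropy is maximized at p=0.5 and decreases as p moves toward 0 or 1.

H(A) = H(0.25) = 0.8113 bits
H(B) = H(0.59) = 0.9765 bits

Distribution B (p=0.59) is closer to uniform (p=0.5), so it has higher entropy.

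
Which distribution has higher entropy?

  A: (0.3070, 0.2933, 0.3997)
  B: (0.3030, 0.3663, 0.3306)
B

Both distributions are close to uniform, making this a harder comparison.

H(A) = 1.5709 bits
H(B) = 1.5806 bits

The distribution closer to uniform has higher entropy.
Answer: B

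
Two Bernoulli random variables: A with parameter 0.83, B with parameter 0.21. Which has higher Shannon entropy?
B

For binary distributions, entropy is maximized at p=0.5 and decreases as p moves toward 0 or 1.

H(A) = H(0.83) = 0.6577 bits
H(B) = H(0.21) = 0.7415 bits

Distribution B (p=0.21) is closer to uniform (p=0.5), so it has higher entropy.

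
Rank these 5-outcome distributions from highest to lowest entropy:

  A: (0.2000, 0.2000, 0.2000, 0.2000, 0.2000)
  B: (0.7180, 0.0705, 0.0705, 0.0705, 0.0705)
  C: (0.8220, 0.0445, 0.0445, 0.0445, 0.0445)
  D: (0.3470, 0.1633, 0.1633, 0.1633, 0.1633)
A > D > B > C

Key insight: Entropy is maximized by uniform distributions and minimized by concentrated distributions.

Entropies:
  H(A) = 2.3219 bits
  H(B) = 1.4222 bits
  H(C) = 1.0317 bits
  H(D) = 2.2374 bits

Ranking: A > D > B > C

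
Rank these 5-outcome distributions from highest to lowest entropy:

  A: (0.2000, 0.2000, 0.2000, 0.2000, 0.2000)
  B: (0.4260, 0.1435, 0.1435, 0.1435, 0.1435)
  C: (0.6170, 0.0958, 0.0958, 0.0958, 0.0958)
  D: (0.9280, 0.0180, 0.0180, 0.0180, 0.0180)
A > B > C > D

Key insight: Entropy is maximized by uniform distributions and minimized by concentrated distributions.

Entropies:
  H(A) = 2.3219 bits
  H(B) = 2.1321 bits
  H(C) = 1.7261 bits
  H(D) = 0.5173 bits

Ranking: A > B > C > D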